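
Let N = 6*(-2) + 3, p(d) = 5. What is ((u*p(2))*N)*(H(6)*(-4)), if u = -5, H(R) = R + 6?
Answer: -10800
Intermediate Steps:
H(R) = 6 + R
N = -9 (N = -12 + 3 = -9)
((u*p(2))*N)*(H(6)*(-4)) = (-5*5*(-9))*((6 + 6)*(-4)) = (-25*(-9))*(12*(-4)) = 225*(-48) = -10800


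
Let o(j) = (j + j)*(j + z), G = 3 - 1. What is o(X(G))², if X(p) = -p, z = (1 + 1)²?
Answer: 64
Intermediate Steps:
z = 4 (z = 2² = 4)
G = 2
o(j) = 2*j*(4 + j) (o(j) = (j + j)*(j + 4) = (2*j)*(4 + j) = 2*j*(4 + j))
o(X(G))² = (2*(-1*2)*(4 - 1*2))² = (2*(-2)*(4 - 2))² = (2*(-2)*2)² = (-8)² = 64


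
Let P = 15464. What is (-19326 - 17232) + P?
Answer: -21094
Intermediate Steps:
(-19326 - 17232) + P = (-19326 - 17232) + 15464 = -36558 + 15464 = -21094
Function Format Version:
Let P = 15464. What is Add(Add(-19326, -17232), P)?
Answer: -21094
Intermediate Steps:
Add(Add(-19326, -17232), P) = Add(Add(-19326, -17232), 15464) = Add(-36558, 15464) = -21094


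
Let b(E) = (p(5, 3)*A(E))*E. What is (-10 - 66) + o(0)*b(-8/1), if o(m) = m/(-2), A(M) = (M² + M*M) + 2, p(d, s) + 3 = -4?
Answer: -76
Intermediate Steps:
p(d, s) = -7 (p(d, s) = -3 - 4 = -7)
A(M) = 2 + 2*M² (A(M) = (M² + M²) + 2 = 2*M² + 2 = 2 + 2*M²)
b(E) = E*(-14 - 14*E²) (b(E) = (-7*(2 + 2*E²))*E = (-14 - 14*E²)*E = E*(-14 - 14*E²))
o(m) = -m/2 (o(m) = m*(-½) = -m/2)
(-10 - 66) + o(0)*b(-8/1) = (-10 - 66) + (-½*0)*(-14*(-8/1)*(1 + (-8/1)²)) = -76 + 0*(-14*(-8*1)*(1 + (-8*1)²)) = -76 + 0*(-14*(-8)*(1 + (-8)²)) = -76 + 0*(-14*(-8)*(1 + 64)) = -76 + 0*(-14*(-8)*65) = -76 + 0*7280 = -76 + 0 = -76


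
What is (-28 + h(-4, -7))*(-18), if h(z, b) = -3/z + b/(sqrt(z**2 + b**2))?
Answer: 981/2 + 126*sqrt(65)/65 ≈ 506.13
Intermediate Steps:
h(z, b) = -3/z + b/sqrt(b**2 + z**2) (h(z, b) = -3/z + b/(sqrt(b**2 + z**2)) = -3/z + b/sqrt(b**2 + z**2))
(-28 + h(-4, -7))*(-18) = (-28 + (-3/(-4) - 7/sqrt((-7)**2 + (-4)**2)))*(-18) = (-28 + (-3*(-1/4) - 7/sqrt(49 + 16)))*(-18) = (-28 + (3/4 - 7*sqrt(65)/65))*(-18) = (-109/4 - 7*sqrt(65)/65)*(-18) = 981/2 + 126*sqrt(65)/65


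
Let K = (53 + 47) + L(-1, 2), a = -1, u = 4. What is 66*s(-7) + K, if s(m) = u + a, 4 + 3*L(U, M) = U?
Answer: 889/3 ≈ 296.33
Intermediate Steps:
L(U, M) = -4/3 + U/3
K = 295/3 (K = (53 + 47) + (-4/3 + (1/3)*(-1)) = 100 + (-4/3 - 1/3) = 100 - 5/3 = 295/3 ≈ 98.333)
s(m) = 3 (s(m) = 4 - 1 = 3)
66*s(-7) + K = 66*3 + 295/3 = 198 + 295/3 = 889/3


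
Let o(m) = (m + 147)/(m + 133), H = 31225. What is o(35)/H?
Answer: 13/374700 ≈ 3.4694e-5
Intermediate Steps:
o(m) = (147 + m)/(133 + m)
o(35)/H = ((147 + 35)/(133 + 35))/31225 = (182/168)*(1/31225) = ((1/168)*182)*(1/31225) = (13/12)*(1/31225) = 13/374700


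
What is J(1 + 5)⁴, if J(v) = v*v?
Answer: 1679616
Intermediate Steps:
J(v) = v²
J(1 + 5)⁴ = ((1 + 5)²)⁴ = (6²)⁴ = 36⁴ = 1679616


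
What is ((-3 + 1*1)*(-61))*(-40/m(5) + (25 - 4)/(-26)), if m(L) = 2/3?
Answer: -96441/13 ≈ -7418.5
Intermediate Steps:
m(L) = ⅔ (m(L) = 2*(⅓) = ⅔)
((-3 + 1*1)*(-61))*(-40/m(5) + (25 - 4)/(-26)) = ((-3 + 1*1)*(-61))*(-40/⅔ + (25 - 4)/(-26)) = ((-3 + 1)*(-61))*(-40*3/2 + 21*(-1/26)) = (-2*(-61))*(-60 - 21/26) = 122*(-1581/26) = -96441/13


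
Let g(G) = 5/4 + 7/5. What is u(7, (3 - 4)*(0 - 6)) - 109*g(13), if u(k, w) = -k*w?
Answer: -6617/20 ≈ -330.85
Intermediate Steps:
g(G) = 53/20 (g(G) = 5*(¼) + 7*(⅕) = 5/4 + 7/5 = 53/20)
u(k, w) = -k*w
u(7, (3 - 4)*(0 - 6)) - 109*g(13) = -1*7*(3 - 4)*(0 - 6) - 109*53/20 = -1*7*(-1*(-6)) - 5777/20 = -1*7*6 - 5777/20 = -42 - 5777/20 = -6617/20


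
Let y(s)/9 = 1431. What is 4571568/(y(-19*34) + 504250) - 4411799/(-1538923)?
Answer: 90453983945/7726424389 ≈ 11.707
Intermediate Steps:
y(s) = 12879 (y(s) = 9*1431 = 12879)
4571568/(y(-19*34) + 504250) - 4411799/(-1538923) = 4571568/(12879 + 504250) - 4411799/(-1538923) = 4571568/517129 - 4411799*(-1/1538923) = 4571568*(1/517129) + 42833/14941 = 4571568/517129 + 42833/14941 = 90453983945/7726424389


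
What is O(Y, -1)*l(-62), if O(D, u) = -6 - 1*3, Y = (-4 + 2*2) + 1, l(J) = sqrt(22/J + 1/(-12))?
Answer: -3*I*sqrt(15159)/62 ≈ -5.9575*I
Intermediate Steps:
l(J) = sqrt(-1/12 + 22/J) (l(J) = sqrt(22/J - 1/12) = sqrt(-1/12 + 22/J))
Y = 1 (Y = (-4 + 4) + 1 = 0 + 1 = 1)
O(D, u) = -9 (O(D, u) = -6 - 3 = -9)
O(Y, -1)*l(-62) = -3*sqrt(3)*sqrt((264 - 1*(-62))/(-62))/2 = -3*sqrt(3)*sqrt(-(264 + 62)/62)/2 = -3*sqrt(3)*sqrt(-1/62*326)/2 = -3*sqrt(3)*sqrt(-163/31)/2 = -3*sqrt(3)*I*sqrt(5053)/31/2 = -3*I*sqrt(15159)/62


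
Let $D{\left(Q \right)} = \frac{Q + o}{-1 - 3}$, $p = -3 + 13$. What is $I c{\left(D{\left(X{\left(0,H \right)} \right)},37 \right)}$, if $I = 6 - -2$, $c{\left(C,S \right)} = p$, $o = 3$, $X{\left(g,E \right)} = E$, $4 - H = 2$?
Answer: $80$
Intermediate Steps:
$H = 2$ ($H = 4 - 2 = 2$)
$p = 10$
$D{\left(Q \right)} = - \frac{3}{4} - \frac{Q}{4}$ ($D{\left(Q \right)} = \frac{Q + 3}{-1 - 3} = \frac{3 + Q}{-4} = \left(3 + Q\right) \left(- \frac{1}{4}\right) = - \frac{3}{4} - \frac{Q}{4}$)
$c{\left(C,S \right)} = 10$
$I = 8$ ($I = 6 + 2 = 8$)
$I c{\left(D{\left(X{\left(0,H \right)} \right)},37 \right)} = 8 \cdot 10 = 80$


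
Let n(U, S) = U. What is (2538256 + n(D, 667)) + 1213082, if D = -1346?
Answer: 3749992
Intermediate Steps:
(2538256 + n(D, 667)) + 1213082 = (2538256 - 1346) + 1213082 = 2536910 + 1213082 = 3749992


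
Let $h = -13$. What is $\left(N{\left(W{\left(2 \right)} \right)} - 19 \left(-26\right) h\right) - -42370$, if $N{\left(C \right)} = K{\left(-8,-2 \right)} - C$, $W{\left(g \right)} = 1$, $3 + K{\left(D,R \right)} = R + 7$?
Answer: $35949$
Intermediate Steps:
$K{\left(D,R \right)} = 4 + R$ ($K{\left(D,R \right)} = -3 + \left(R + 7\right) = -3 + \left(7 + R\right) = 4 + R$)
$N{\left(C \right)} = 2 - C$ ($N{\left(C \right)} = \left(4 - 2\right) - C = 2 - C$)
$\left(N{\left(W{\left(2 \right)} \right)} - 19 \left(-26\right) h\right) - -42370 = \left(\left(2 - 1\right) - 19 \left(-26\right) \left(-13\right)\right) - -42370 = \left(\left(2 - 1\right) - \left(-494\right) \left(-13\right)\right) + 42370 = \left(1 - 6422\right) + 42370 = -6421 + 42370 = 35949$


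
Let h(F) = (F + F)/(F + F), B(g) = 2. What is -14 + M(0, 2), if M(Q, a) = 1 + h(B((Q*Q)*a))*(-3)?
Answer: -16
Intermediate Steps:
h(F) = 1 (h(F) = (2*F)/((2*F)) = (2*F)*(1/(2*F)) = 1)
M(Q, a) = -2 (M(Q, a) = 1 + 1*(-3) = 1 - 3 = -2)
-14 + M(0, 2) = -14 - 2 = -16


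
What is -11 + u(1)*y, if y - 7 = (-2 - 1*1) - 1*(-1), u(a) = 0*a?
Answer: -11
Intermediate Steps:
u(a) = 0
y = 5 (y = 7 + ((-2 - 1*1) - 1*(-1)) = 7 + ((-2 - 1) + 1) = 7 + (-3 + 1) = 7 - 2 = 5)
-11 + u(1)*y = -11 + 0*5 = -11 + 0 = -11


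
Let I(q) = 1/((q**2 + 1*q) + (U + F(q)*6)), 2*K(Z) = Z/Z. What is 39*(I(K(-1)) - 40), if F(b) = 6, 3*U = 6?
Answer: -241644/155 ≈ -1559.0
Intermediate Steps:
U = 2 (U = (1/3)*6 = 2)
K(Z) = 1/2 (K(Z) = (Z/Z)/2 = (1/2)*1 = 1/2)
I(q) = 1/(38 + q + q**2) (I(q) = 1/((q**2 + 1*q) + (2 + 6*6)) = 1/((q**2 + q) + (2 + 36)) = 1/((q + q**2) + 38) = 1/(38 + q + q**2))
39*(I(K(-1)) - 40) = 39*(1/(38 + 1/2 + (1/2)**2) - 40) = 39*(1/(38 + 1/2 + 1/4) - 40) = 39*(1/(155/4) - 40) = 39*(4/155 - 40) = 39*(-6196/155) = -241644/155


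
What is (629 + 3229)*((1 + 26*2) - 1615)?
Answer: -6026196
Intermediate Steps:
(629 + 3229)*((1 + 26*2) - 1615) = 3858*((1 + 52) - 1615) = 3858*(53 - 1615) = 3858*(-1562) = -6026196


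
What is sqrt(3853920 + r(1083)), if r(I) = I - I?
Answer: 4*sqrt(240870) ≈ 1963.1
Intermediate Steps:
r(I) = 0
sqrt(3853920 + r(1083)) = sqrt(3853920 + 0) = sqrt(3853920) = 4*sqrt(240870)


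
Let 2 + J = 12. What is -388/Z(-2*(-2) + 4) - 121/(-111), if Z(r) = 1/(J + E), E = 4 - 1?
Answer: -559763/111 ≈ -5042.9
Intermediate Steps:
E = 3
J = 10 (J = -2 + 12 = 10)
Z(r) = 1/13 (Z(r) = 1/(10 + 3) = 1/13)
-388/Z(-2*(-2) + 4) - 121/(-111) = -388/1/13 - 121/(-111) = -388*13 - 121*(-1/111) = -5044 + 121/111 = -559763/111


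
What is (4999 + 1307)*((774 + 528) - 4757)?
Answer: -21787230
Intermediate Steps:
(4999 + 1307)*((774 + 528) - 4757) = 6306*(1302 - 4757) = 6306*(-3455) = -21787230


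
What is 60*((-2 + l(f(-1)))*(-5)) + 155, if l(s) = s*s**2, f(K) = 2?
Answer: -1645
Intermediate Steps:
l(s) = s**3
60*((-2 + l(f(-1)))*(-5)) + 155 = 60*((-2 + 2**3)*(-5)) + 155 = 60*((-2 + 8)*(-5)) + 155 = 60*(6*(-5)) + 155 = 60*(-30) + 155 = -1800 + 155 = -1645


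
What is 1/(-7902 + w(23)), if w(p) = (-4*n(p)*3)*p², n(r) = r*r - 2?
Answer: -1/3353298 ≈ -2.9821e-7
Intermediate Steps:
n(r) = -2 + r² (n(r) = r² - 2 = -2 + r²)
w(p) = p²*(24 - 12*p²) (w(p) = (-4*(-2 + p²)*3)*p² = ((8 - 4*p²)*3)*p² = (24 - 12*p²)*p² = p²*(24 - 12*p²))
1/(-7902 + w(23)) = 1/(-7902 + 12*23²*(2 - 1*23²)) = 1/(-7902 + 12*529*(2 - 1*529)) = 1/(-7902 + 12*529*(2 - 529)) = 1/(-7902 + 12*529*(-527)) = 1/(-7902 - 3345396) = 1/(-3353298) = -1/3353298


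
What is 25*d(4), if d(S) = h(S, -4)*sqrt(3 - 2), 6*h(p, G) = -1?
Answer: -25/6 ≈ -4.1667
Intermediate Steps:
h(p, G) = -1/6 (h(p, G) = (1/6)*(-1) = -1/6)
d(S) = -1/6 (d(S) = -sqrt(3 - 2)/6 = -sqrt(1)/6 = -1/6*1 = -1/6)
25*d(4) = 25*(-1/6) = -25/6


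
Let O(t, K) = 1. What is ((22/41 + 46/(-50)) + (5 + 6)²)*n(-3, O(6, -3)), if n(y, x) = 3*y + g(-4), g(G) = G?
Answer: -1607216/1025 ≈ -1568.0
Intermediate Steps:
n(y, x) = -4 + 3*y (n(y, x) = 3*y - 4 = -4 + 3*y)
((22/41 + 46/(-50)) + (5 + 6)²)*n(-3, O(6, -3)) = ((22/41 + 46/(-50)) + (5 + 6)²)*(-4 + 3*(-3)) = ((22*(1/41) + 46*(-1/50)) + 11²)*(-4 - 9) = ((22/41 - 23/25) + 121)*(-13) = (-393/1025 + 121)*(-13) = (123632/1025)*(-13) = -1607216/1025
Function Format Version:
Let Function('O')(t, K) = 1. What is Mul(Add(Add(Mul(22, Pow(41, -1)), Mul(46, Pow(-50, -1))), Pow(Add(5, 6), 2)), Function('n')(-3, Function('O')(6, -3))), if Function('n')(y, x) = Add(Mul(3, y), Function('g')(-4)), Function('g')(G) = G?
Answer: Rational(-1607216, 1025) ≈ -1568.0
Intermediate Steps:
Function('n')(y, x) = Add(-4, Mul(3, y)) (Function('n')(y, x) = Add(Mul(3, y), -4) = Add(-4, Mul(3, y)))
Mul(Add(Add(Mul(22, Pow(41, -1)), Mul(46, Pow(-50, -1))), Pow(Add(5, 6), 2)), Function('n')(-3, Function('O')(6, -3))) = Mul(Add(Add(Mul(22, Pow(41, -1)), Mul(46, Pow(-50, -1))), Pow(Add(5, 6), 2)), Add(-4, Mul(3, -3))) = Mul(Add(Add(Mul(22, Rational(1, 41)), Mul(46, Rational(-1, 50))), Pow(11, 2)), Add(-4, -9)) = Mul(Add(Add(Rational(22, 41), Rational(-23, 25)), 121), -13) = Mul(Add(Rational(-393, 1025), 121), -13) = Mul(Rational(123632, 1025), -13) = Rational(-1607216, 1025)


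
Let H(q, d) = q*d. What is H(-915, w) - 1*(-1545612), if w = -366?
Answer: 1880502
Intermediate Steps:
H(q, d) = d*q
H(-915, w) - 1*(-1545612) = -366*(-915) - 1*(-1545612) = 334890 + 1545612 = 1880502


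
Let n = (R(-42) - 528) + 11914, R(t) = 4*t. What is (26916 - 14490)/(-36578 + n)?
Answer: -6213/12680 ≈ -0.48998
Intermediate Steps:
n = 11218 (n = (4*(-42) - 528) + 11914 = (-168 - 528) + 11914 = -696 + 11914 = 11218)
(26916 - 14490)/(-36578 + n) = (26916 - 14490)/(-36578 + 11218) = 12426/(-25360) = 12426*(-1/25360) = -6213/12680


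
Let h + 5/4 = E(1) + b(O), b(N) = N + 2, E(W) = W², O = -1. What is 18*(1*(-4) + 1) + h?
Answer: -213/4 ≈ -53.250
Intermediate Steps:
b(N) = 2 + N
h = ¾ (h = -5/4 + (1² + (2 - 1)) = -5/4 + (1 + 1) = -5/4 + 2 = ¾ ≈ 0.75000)
18*(1*(-4) + 1) + h = 18*(1*(-4) + 1) + ¾ = 18*(-4 + 1) + ¾ = 18*(-3) + ¾ = -54 + ¾ = -213/4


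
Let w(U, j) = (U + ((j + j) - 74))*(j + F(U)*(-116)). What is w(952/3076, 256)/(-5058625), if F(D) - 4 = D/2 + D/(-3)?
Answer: 6655721584/358976824635 ≈ 0.018541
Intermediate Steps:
F(D) = 4 + D/6 (F(D) = 4 + (D/2 + D/(-3)) = 4 + (D*(½) + D*(-⅓)) = 4 + (D/2 - D/3) = 4 + D/6)
w(U, j) = (-464 + j - 58*U/3)*(-74 + U + 2*j) (w(U, j) = (U + ((j + j) - 74))*(j + (4 + U/6)*(-116)) = (U + (2*j - 74))*(j + (-464 - 58*U/3)) = (U + (-74 + 2*j))*(-464 + j - 58*U/3) = (-74 + U + 2*j)*(-464 + j - 58*U/3) = (-464 + j - 58*U/3)*(-74 + U + 2*j))
w(952/3076, 256)/(-5058625) = (34336 - 1002*256 + 2*256² - 58*(952/3076)²/3 + 2900*(952/3076)/3 - 113/3*952/3076*256)/(-5058625) = (34336 - 256512 + 2*65536 - 58*(952*(1/3076))²/3 + 2900*(952*(1/3076))/3 - 113/3*952*(1/3076)*256)*(-1/5058625) = (34336 - 256512 + 131072 - 58*(238/769)²/3 + (2900/3)*(238/769) - 113/3*238/769*256)*(-1/5058625) = (34336 - 256512 + 131072 - 58/3*56644/591361 + 690200/2307 - 6884864/2307)*(-1/5058625) = (34336 - 256512 + 131072 - 3285352/1774083 + 690200/2307 - 6884864/2307)*(-1/5058625) = -166393039600/1774083*(-1/5058625) = 6655721584/358976824635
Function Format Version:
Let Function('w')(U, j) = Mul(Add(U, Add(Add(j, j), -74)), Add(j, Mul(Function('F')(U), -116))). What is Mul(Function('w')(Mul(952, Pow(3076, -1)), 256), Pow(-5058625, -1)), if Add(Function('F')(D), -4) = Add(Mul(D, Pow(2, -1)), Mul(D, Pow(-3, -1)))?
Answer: Rational(6655721584, 358976824635) ≈ 0.018541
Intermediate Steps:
Function('F')(D) = Add(4, Mul(Rational(1, 6), D)) (Function('F')(D) = Add(4, Add(Mul(D, Pow(2, -1)), Mul(D, Pow(-3, -1)))) = Add(4, Add(Mul(D, Rational(1, 2)), Mul(D, Rational(-1, 3)))) = Add(4, Add(Mul(Rational(1, 2), D), Mul(Rational(-1, 3), D))) = Add(4, Mul(Rational(1, 6), D)))
Function('w')(U, j) = Mul(Add(-464, j, Mul(Rational(-58, 3), U)), Add(-74, U, Mul(2, j))) (Function('w')(U, j) = Mul(Add(U, Add(Add(j, j), -74)), Add(j, Mul(Add(4, Mul(Rational(1, 6), U)), -116))) = Mul(Add(U, Add(Mul(2, j), -74)), Add(j, Add(-464, Mul(Rational(-58, 3), U)))) = Mul(Add(U, Add(-74, Mul(2, j))), Add(-464, j, Mul(Rational(-58, 3), U))) = Mul(Add(-74, U, Mul(2, j)), Add(-464, j, Mul(Rational(-58, 3), U))) = Mul(Add(-464, j, Mul(Rational(-58, 3), U)), Add(-74, U, Mul(2, j))))
Mul(Function('w')(Mul(952, Pow(3076, -1)), 256), Pow(-5058625, -1)) = Mul(Add(34336, Mul(-1002, 256), Mul(2, Pow(256, 2)), Mul(Rational(-58, 3), Pow(Mul(952, Pow(3076, -1)), 2)), Mul(Rational(2900, 3), Mul(952, Pow(3076, -1))), Mul(Rational(-113, 3), Mul(952, Pow(3076, -1)), 256)), Pow(-5058625, -1)) = Mul(Add(34336, -256512, Mul(2, 65536), Mul(Rational(-58, 3), Pow(Mul(952, Rational(1, 3076)), 2)), Mul(Rational(2900, 3), Mul(952, Rational(1, 3076))), Mul(Rational(-113, 3), Mul(952, Rational(1, 3076)), 256)), Rational(-1, 5058625)) = Mul(Add(34336, -256512, 131072, Mul(Rational(-58, 3), Pow(Rational(238, 769), 2)), Mul(Rational(2900, 3), Rational(238, 769)), Mul(Rational(-113, 3), Rational(238, 769), 256)), Rational(-1, 5058625)) = Mul(Add(34336, -256512, 131072, Mul(Rational(-58, 3), Rational(56644, 591361)), Rational(690200, 2307), Rational(-6884864, 2307)), Rational(-1, 5058625)) = Mul(Add(34336, -256512, 131072, Rational(-3285352, 1774083), Rational(690200, 2307), Rational(-6884864, 2307)), Rational(-1, 5058625)) = Mul(Rational(-166393039600, 1774083), Rational(-1, 5058625)) = Rational(6655721584, 358976824635)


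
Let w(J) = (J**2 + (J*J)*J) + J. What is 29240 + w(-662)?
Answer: -289650706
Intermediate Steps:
w(J) = J + J**2 + J**3 (w(J) = (J**2 + J**2*J) + J = (J**2 + J**3) + J = J + J**2 + J**3)
29240 + w(-662) = 29240 - 662*(1 - 662 + (-662)**2) = 29240 - 662*(1 - 662 + 438244) = 29240 - 662*437583 = 29240 - 289679946 = -289650706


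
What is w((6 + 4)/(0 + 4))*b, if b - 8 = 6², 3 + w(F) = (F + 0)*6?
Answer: 528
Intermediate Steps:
w(F) = -3 + 6*F (w(F) = -3 + (F + 0)*6 = -3 + F*6 = -3 + 6*F)
b = 44 (b = 8 + 6² = 8 + 36 = 44)
w((6 + 4)/(0 + 4))*b = (-3 + 6*((6 + 4)/(0 + 4)))*44 = (-3 + 6*(10/4))*44 = (-3 + 6*(10*(¼)))*44 = (-3 + 6*(5/2))*44 = (-3 + 15)*44 = 12*44 = 528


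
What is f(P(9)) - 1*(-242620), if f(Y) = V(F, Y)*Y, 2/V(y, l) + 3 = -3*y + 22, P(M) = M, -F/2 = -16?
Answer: 18681722/77 ≈ 2.4262e+5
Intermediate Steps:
F = 32 (F = -2*(-16) = 32)
V(y, l) = 2/(19 - 3*y) (V(y, l) = 2/(-3 + (-3*y + 22)) = 2/(-3 + (22 - 3*y)) = 2/(19 - 3*y))
f(Y) = -2*Y/77 (f(Y) = (-2/(-19 + 3*32))*Y = (-2/(-19 + 96))*Y = (-2/77)*Y = (-2*1/77)*Y = -2*Y/77)
f(P(9)) - 1*(-242620) = -2/77*9 - 1*(-242620) = -18/77 + 242620 = 18681722/77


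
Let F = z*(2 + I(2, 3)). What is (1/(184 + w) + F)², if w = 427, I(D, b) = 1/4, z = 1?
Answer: 30283009/5973136 ≈ 5.0699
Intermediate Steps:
I(D, b) = ¼
F = 9/4 (F = 1*(2 + ¼) = 1*(9/4) = 9/4 ≈ 2.2500)
(1/(184 + w) + F)² = (1/(184 + 427) + 9/4)² = (1/611 + 9/4)² = (5503/2444)² = 30283009/5973136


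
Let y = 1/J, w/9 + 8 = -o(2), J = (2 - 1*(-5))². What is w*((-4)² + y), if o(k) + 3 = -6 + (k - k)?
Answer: 7065/49 ≈ 144.18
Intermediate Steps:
o(k) = -9 (o(k) = -3 + (-6 + (k - k)) = -3 + (-6 + 0) = -3 - 6 = -9)
J = 49 (J = (2 + 5)² = 7² = 49)
w = 9 (w = -72 + 9*(-1*(-9)) = -72 + 9*9 = -72 + 81 = 9)
y = 1/49 ≈ 0.020408
w*((-4)² + y) = 9*((-4)² + 1/49) = 9*(16 + 1/49) = 9*(785/49) = 7065/49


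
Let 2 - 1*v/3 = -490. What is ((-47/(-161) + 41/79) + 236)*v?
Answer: 4445709048/12719 ≈ 3.4953e+5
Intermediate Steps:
v = 1476 (v = 6 - 3*(-490) = 6 + 1470 = 1476)
((-47/(-161) + 41/79) + 236)*v = ((-47/(-161) + 41/79) + 236)*1476 = ((-47*(-1/161) + 41*(1/79)) + 236)*1476 = ((47/161 + 41/79) + 236)*1476 = (10314/12719 + 236)*1476 = (3011998/12719)*1476 = 4445709048/12719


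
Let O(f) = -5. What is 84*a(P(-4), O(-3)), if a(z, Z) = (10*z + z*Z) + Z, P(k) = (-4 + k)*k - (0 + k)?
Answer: 14700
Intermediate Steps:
P(k) = -k + k*(-4 + k) (P(k) = k*(-4 + k) - k = -k + k*(-4 + k))
a(z, Z) = Z + 10*z + Z*z (a(z, Z) = (10*z + Z*z) + Z = Z + 10*z + Z*z)
84*a(P(-4), O(-3)) = 84*(-5 + 10*(-4*(-5 - 4)) - (-20)*(-5 - 4)) = 84*(-5 + 10*(-4*(-9)) - (-20)*(-9)) = 84*(-5 + 10*36 - 5*36) = 84*(-5 + 360 - 180) = 84*175 = 14700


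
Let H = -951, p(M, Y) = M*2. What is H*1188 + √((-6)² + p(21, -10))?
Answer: -1129788 + √78 ≈ -1.1298e+6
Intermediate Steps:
p(M, Y) = 2*M
H*1188 + √((-6)² + p(21, -10)) = -951*1188 + √((-6)² + 2*21) = -1129788 + √(36 + 42) = -1129788 + √78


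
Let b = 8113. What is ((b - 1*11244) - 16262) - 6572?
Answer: -25965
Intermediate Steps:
((b - 1*11244) - 16262) - 6572 = ((8113 - 1*11244) - 16262) - 6572 = ((8113 - 11244) - 16262) - 6572 = (-3131 - 16262) - 6572 = -19393 - 6572 = -25965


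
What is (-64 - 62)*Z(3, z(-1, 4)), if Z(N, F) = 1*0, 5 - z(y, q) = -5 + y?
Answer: 0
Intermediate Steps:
z(y, q) = 10 - y (z(y, q) = 5 - (-5 + y) = 5 + (5 - y) = 10 - y)
Z(N, F) = 0
(-64 - 62)*Z(3, z(-1, 4)) = (-64 - 62)*0 = -126*0 = 0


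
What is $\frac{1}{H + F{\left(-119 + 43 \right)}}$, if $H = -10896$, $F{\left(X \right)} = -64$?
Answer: $- \frac{1}{10960} \approx -9.1241 \cdot 10^{-5}$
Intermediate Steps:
$\frac{1}{H + F{\left(-119 + 43 \right)}} = \frac{1}{-10896 - 64} = \frac{1}{-10960} = - \frac{1}{10960}$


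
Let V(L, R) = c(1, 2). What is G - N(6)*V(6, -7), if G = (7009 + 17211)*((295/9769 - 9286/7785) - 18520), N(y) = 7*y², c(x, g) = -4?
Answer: -39439738492084/87921 ≈ -4.4858e+8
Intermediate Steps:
V(L, R) = -4
G = -39439827116452/87921 (G = 24220*((295*(1/9769) - 9286*1/7785) - 18520) = 24220*((295/9769 - 9286/7785) - 18520) = 24220*(-88418359/76051665 - 18520) = 24220*(-1408565254159/76051665) = -39439827116452/87921 ≈ -4.4858e+8)
G - N(6)*V(6, -7) = -39439827116452/87921 - 7*6²*(-4) = -39439827116452/87921 - 7*36*(-4) = -39439827116452/87921 - 252*(-4) = -39439827116452/87921 - 1*(-1008) = -39439827116452/87921 + 1008 = -39439738492084/87921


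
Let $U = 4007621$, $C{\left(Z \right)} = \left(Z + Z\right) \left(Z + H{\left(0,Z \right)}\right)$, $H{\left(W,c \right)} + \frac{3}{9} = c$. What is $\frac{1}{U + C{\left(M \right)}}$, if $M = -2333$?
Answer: $\frac{3}{77342197} \approx 3.8789 \cdot 10^{-8}$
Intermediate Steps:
$H{\left(W,c \right)} = - \frac{1}{3} + c$
$C{\left(Z \right)} = 2 Z \left(- \frac{1}{3} + 2 Z\right)$ ($C{\left(Z \right)} = \left(Z + Z\right) \left(Z + \left(- \frac{1}{3} + Z\right)\right) = 2 Z \left(- \frac{1}{3} + 2 Z\right)$)
$\frac{1}{U + C{\left(M \right)}} = \frac{1}{4007621 + \frac{2}{3} \left(-2333\right) \left(-1 + 6 \left(-2333\right)\right)} = \frac{1}{4007621 + \frac{2}{3} \left(-2333\right) \left(-1 - 13998\right)} = \frac{1}{4007621 + \frac{2}{3} \left(-2333\right) \left(-13999\right)} = \frac{1}{4007621 + \frac{65319334}{3}} = \frac{1}{\frac{77342197}{3}} = \frac{3}{77342197}$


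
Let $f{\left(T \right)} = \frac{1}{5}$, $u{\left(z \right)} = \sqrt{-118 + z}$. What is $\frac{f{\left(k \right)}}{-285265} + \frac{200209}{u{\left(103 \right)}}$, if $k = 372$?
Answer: $- \frac{1}{1426325} - \frac{200209 i \sqrt{15}}{15} \approx -7.011 \cdot 10^{-7} - 51694.0 i$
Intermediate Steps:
$f{\left(T \right)} = \frac{1}{5}$
$\frac{f{\left(k \right)}}{-285265} + \frac{200209}{u{\left(103 \right)}} = \frac{1}{5 \left(-285265\right)} + \frac{200209}{\sqrt{-118 + 103}} = \frac{1}{5} \left(- \frac{1}{285265}\right) + \frac{200209}{\sqrt{-15}} = - \frac{1}{1426325} + \frac{200209}{i \sqrt{15}} = - \frac{1}{1426325} + 200209 \left(- \frac{i \sqrt{15}}{15}\right) = - \frac{1}{1426325} - \frac{200209 i \sqrt{15}}{15}$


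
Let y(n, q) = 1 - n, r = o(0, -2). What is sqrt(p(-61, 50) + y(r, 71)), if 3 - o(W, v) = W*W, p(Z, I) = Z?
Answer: 3*I*sqrt(7) ≈ 7.9373*I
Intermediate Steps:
o(W, v) = 3 - W**2 (o(W, v) = 3 - W*W = 3 - W**2)
r = 3 (r = 3 - 1*0**2 = 3 - 1*0 = 3 + 0 = 3)
sqrt(p(-61, 50) + y(r, 71)) = sqrt(-61 + (1 - 1*3)) = sqrt(-61 + (1 - 3)) = sqrt(-61 - 2) = sqrt(-63) = 3*I*sqrt(7)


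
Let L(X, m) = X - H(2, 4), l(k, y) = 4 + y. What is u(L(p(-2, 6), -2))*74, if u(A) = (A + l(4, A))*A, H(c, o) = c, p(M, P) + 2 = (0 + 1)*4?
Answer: 0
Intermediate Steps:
p(M, P) = 2 (p(M, P) = -2 + (0 + 1)*4 = -2 + 1*4 = -2 + 4 = 2)
L(X, m) = -2 + X (L(X, m) = X - 1*2 = X - 2 = -2 + X)
u(A) = A*(4 + 2*A) (u(A) = (A + (4 + A))*A = (4 + 2*A)*A = A*(4 + 2*A))
u(L(p(-2, 6), -2))*74 = (2*(-2 + 2)*(2 + (-2 + 2)))*74 = (2*0*(2 + 0))*74 = (2*0*2)*74 = 0*74 = 0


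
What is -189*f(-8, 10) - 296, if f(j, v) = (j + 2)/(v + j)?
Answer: 271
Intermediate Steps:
f(j, v) = (2 + j)/(j + v)
-189*f(-8, 10) - 296 = -189*(2 - 8)/(-8 + 10) - 296 = -189*(-6)/2 - 296 = -189*(-3) - 296 = 567 - 296 = 271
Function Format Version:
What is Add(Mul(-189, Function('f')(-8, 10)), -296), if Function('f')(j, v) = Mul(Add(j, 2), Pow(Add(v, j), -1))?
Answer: 271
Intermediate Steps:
Function('f')(j, v) = Mul(Pow(Add(j, v), -1), Add(2, j)) (Function('f')(j, v) = Mul(Add(2, j), Pow(Add(j, v), -1)) = Mul(Pow(Add(j, v), -1), Add(2, j)))
Add(Mul(-189, Function('f')(-8, 10)), -296) = Add(Mul(-189, Mul(Pow(Add(-8, 10), -1), Add(2, -8))), -296) = Add(Mul(-189, Mul(Pow(2, -1), -6)), -296) = Add(Mul(-189, Mul(Rational(1, 2), -6)), -296) = Add(Mul(-189, -3), -296) = Add(567, -296) = 271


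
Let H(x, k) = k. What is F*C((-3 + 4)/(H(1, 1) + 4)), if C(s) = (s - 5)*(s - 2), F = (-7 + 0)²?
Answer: 10584/25 ≈ 423.36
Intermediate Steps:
F = 49 (F = (-7)² = 49)
C(s) = (-5 + s)*(-2 + s)
F*C((-3 + 4)/(H(1, 1) + 4)) = 49*(10 + ((-3 + 4)/(1 + 4))² - 7*(-3 + 4)/(1 + 4)) = 49*(10 + (1/5)² - 7/5) = 49*(10 + (1*(⅕))² - 7/5) = 49*(10 + (⅕)² - 7*⅕) = 49*(10 + 1/25 - 7/5) = 49*(216/25) = 10584/25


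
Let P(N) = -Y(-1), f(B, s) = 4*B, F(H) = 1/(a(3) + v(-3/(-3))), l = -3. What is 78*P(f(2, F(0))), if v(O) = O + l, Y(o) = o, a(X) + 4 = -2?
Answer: 78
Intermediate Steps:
a(X) = -6 (a(X) = -4 - 2 = -6)
v(O) = -3 + O (v(O) = O - 3 = -3 + O)
F(H) = -⅛ (F(H) = 1/(-6 + (-3 - 3/(-3))) = 1/(-6 + (-3 - 3*(-⅓))) = 1/(-6 + (-3 + 1)) = 1/(-6 - 2) = 1/(-8) = -⅛)
P(N) = 1 (P(N) = -1*(-1) = 1)
78*P(f(2, F(0))) = 78*1 = 78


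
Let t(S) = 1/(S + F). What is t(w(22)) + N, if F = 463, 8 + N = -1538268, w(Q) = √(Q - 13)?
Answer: -716836615/466 ≈ -1.5383e+6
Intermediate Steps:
w(Q) = √(-13 + Q)
N = -1538276 (N = -8 - 1538268 = -1538276)
t(S) = 1/(463 + S) (t(S) = 1/(S + 463) = 1/(463 + S))
t(w(22)) + N = 1/(463 + √(-13 + 22)) - 1538276 = 1/(463 + √9) - 1538276 = 1/(463 + 3) - 1538276 = 1/466 - 1538276 = -716836615/466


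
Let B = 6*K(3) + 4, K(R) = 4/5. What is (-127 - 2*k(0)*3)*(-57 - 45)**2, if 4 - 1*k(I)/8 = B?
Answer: 5378868/5 ≈ 1.0758e+6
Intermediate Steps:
K(R) = 4/5 (K(R) = 4*(1/5) = 4/5)
B = 44/5 (B = 6*(4/5) + 4 = 24/5 + 4 = 44/5 ≈ 8.8000)
k(I) = -192/5 (k(I) = 32 - 8*44/5 = 32 - 352/5 = -192/5)
(-127 - 2*k(0)*3)*(-57 - 45)**2 = (-127 - 2*(-192/5)*3)*(-57 - 45)**2 = (-127 - (-384)*3/5)*(-102)**2 = (-127 - 1*(-1152/5))*10404 = (-127 + 1152/5)*10404 = (517/5)*10404 = 5378868/5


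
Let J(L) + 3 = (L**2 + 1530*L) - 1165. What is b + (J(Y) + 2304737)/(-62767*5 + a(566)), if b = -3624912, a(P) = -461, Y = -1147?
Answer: -284824301555/78574 ≈ -3.6249e+6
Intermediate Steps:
J(L) = -1168 + L**2 + 1530*L (J(L) = -3 + ((L**2 + 1530*L) - 1165) = -3 + (-1165 + L**2 + 1530*L) = -1168 + L**2 + 1530*L)
b + (J(Y) + 2304737)/(-62767*5 + a(566)) = -3624912 + ((-1168 + (-1147)**2 + 1530*(-1147)) + 2304737)/(-62767*5 - 461) = -3624912 + ((-1168 + 1315609 - 1754910) + 2304737)/(-313835 - 461) = -3624912 + (-440469 + 2304737)/(-314296) = -3624912 + 1864268*(-1/314296) = -3624912 - 466067/78574 = -284824301555/78574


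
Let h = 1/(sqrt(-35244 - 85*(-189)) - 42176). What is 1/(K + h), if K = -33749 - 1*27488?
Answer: -36310155730637/2223525007337928540 + I*sqrt(2131)/2223525007337928540 ≈ -1.633e-5 + 2.0761e-17*I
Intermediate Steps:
h = 1/(-42176 + 3*I*sqrt(2131)) (h = 1/(sqrt(-35244 + 16065) - 42176) = 1/(sqrt(-19179) - 42176) = 1/(3*I*sqrt(2131) - 42176) = 1/(-42176 + 3*I*sqrt(2131)) ≈ -2.371e-5 - 7.785e-8*I)
K = -61237 (K = -33749 - 27488 = -61237)
1/(K + h) = 1/(-61237 + (-42176/1778834155 - 3*I*sqrt(2131)/1778834155)) = 1/(-108930467191911/1778834155 - 3*I*sqrt(2131)/1778834155)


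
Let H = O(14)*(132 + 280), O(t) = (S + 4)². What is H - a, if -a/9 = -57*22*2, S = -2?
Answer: -20924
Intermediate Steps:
O(t) = 4 (O(t) = (-2 + 4)² = 2² = 4)
a = 22572 (a = -9*(-57*22)*2 = -(-11286)*2 = -9*(-2508) = 22572)
H = 1648 (H = 4*(132 + 280) = 4*412 = 1648)
H - a = 1648 - 1*22572 = 1648 - 22572 = -20924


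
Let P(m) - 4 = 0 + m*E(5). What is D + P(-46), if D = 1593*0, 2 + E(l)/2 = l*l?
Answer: -2112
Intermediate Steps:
E(l) = -4 + 2*l**2 (E(l) = -4 + 2*(l*l) = -4 + 2*l**2)
P(m) = 4 + 46*m (P(m) = 4 + (0 + m*(-4 + 2*5**2)) = 4 + (0 + m*(-4 + 2*25)) = 4 + (0 + m*(-4 + 50)) = 4 + (0 + m*46) = 4 + (0 + 46*m) = 4 + 46*m)
D = 0
D + P(-46) = 0 + (4 + 46*(-46)) = 0 + (4 - 2116) = 0 - 2112 = -2112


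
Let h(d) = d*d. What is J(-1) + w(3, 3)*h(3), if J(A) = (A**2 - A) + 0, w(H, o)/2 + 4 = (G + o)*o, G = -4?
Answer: -124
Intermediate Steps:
w(H, o) = -8 + 2*o*(-4 + o) (w(H, o) = -8 + 2*((-4 + o)*o) = -8 + 2*(o*(-4 + o)) = -8 + 2*o*(-4 + o))
J(A) = A**2 - A
h(d) = d**2
J(-1) + w(3, 3)*h(3) = -(-1 - 1) + (-8 - 8*3 + 2*3**2)*3**2 = -1*(-2) + (-8 - 24 + 2*9)*9 = 2 + (-8 - 24 + 18)*9 = 2 - 14*9 = 2 - 126 = -124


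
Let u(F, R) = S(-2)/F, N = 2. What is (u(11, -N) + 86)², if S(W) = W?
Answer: 891136/121 ≈ 7364.8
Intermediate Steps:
u(F, R) = -2/F
(u(11, -N) + 86)² = (-2/11 + 86)² = (944/11)² = 891136/121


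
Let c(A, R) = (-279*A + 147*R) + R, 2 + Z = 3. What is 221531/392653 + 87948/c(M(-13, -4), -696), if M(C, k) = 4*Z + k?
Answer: -976131733/3370533352 ≈ -0.28961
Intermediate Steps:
Z = 1 (Z = -2 + 3 = 1)
M(C, k) = 4 + k (M(C, k) = 4*1 + k = 4 + k)
c(A, R) = -279*A + 148*R
221531/392653 + 87948/c(M(-13, -4), -696) = 221531/392653 + 87948/(-279*(4 - 4) + 148*(-696)) = 221531*(1/392653) + 87948/(-279*0 - 103008) = 221531/392653 + 87948/(0 - 103008) = 221531/392653 + 87948/(-103008) = 221531/392653 + 87948*(-1/103008) = 221531/392653 - 7329/8584 = -976131733/3370533352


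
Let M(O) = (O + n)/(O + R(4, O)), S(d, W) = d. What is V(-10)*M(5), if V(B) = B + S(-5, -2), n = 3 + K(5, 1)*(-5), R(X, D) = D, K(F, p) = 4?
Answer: 18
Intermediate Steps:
n = -17 (n = 3 + 4*(-5) = 3 - 20 = -17)
V(B) = -5 + B (V(B) = B - 5 = -5 + B)
M(O) = (-17 + O)/(2*O) (M(O) = (O - 17)/(O + O) = (-17 + O)/((2*O)) = (-17 + O)*(1/(2*O)) = (-17 + O)/(2*O))
V(-10)*M(5) = (-5 - 10)*((½)*(-17 + 5)/5) = -15*(-12)/(2*5) = -15*(-6/5) = 18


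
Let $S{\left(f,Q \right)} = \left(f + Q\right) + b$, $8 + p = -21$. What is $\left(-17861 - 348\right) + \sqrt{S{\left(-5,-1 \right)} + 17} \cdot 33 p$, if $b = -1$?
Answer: $-18209 - 957 \sqrt{10} \approx -21235.0$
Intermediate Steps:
$p = -29$ ($p = -8 - 21 = -29$)
$S{\left(f,Q \right)} = -1 + Q + f$ ($S{\left(f,Q \right)} = \left(f + Q\right) - 1 = \left(Q + f\right) - 1 = -1 + Q + f$)
$\left(-17861 - 348\right) + \sqrt{S{\left(-5,-1 \right)} + 17} \cdot 33 p = \left(-17861 - 348\right) + \sqrt{\left(-1 - 1 - 5\right) + 17} \cdot 33 \left(-29\right) = -18209 + \sqrt{-7 + 17} \cdot 33 \left(-29\right) = -18209 + \sqrt{10} \cdot 33 \left(-29\right) = -18209 + 33 \sqrt{10} \left(-29\right) = -18209 - 957 \sqrt{10}$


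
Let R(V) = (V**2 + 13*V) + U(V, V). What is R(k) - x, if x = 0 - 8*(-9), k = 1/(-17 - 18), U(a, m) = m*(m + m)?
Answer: -88652/1225 ≈ -72.369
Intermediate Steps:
U(a, m) = 2*m**2 (U(a, m) = m*(2*m) = 2*m**2)
k = -1/35 (k = 1/(-35) = -1/35 ≈ -0.028571)
x = 72 (x = 0 + 72 = 72)
R(V) = 3*V**2 + 13*V (R(V) = (V**2 + 13*V) + 2*V**2 = 3*V**2 + 13*V)
R(k) - x = -(13 + 3*(-1/35))/35 - 1*72 = -(13 - 3/35)/35 - 72 = -1/35*452/35 - 72 = -452/1225 - 72 = -88652/1225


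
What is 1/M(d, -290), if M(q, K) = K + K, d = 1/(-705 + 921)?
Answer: -1/580 ≈ -0.0017241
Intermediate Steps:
d = 1/216 ≈ 0.0046296
M(q, K) = 2*K
1/M(d, -290) = 1/(2*(-290)) = 1/(-580) = -1/580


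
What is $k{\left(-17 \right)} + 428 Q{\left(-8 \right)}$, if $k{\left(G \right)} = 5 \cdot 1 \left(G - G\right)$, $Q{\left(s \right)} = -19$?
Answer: $-8132$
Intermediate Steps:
$k{\left(G \right)} = 0$ ($k{\left(G \right)} = 5 \cdot 0 = 0$)
$k{\left(-17 \right)} + 428 Q{\left(-8 \right)} = 0 + 428 \left(-19\right) = 0 - 8132 = -8132$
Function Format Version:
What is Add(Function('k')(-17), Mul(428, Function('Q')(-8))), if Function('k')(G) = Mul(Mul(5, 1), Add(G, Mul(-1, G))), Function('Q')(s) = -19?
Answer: -8132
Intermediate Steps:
Function('k')(G) = 0 (Function('k')(G) = Mul(5, 0) = 0)
Add(Function('k')(-17), Mul(428, Function('Q')(-8))) = Add(0, Mul(428, -19)) = Add(0, -8132) = -8132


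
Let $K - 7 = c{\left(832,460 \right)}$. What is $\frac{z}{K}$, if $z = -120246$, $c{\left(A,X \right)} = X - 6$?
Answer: $- \frac{120246}{461} \approx -260.84$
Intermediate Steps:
$c{\left(A,X \right)} = -6 + X$
$K = 461$ ($K = 7 + \left(-6 + 460\right) = 7 + 454 = 461$)
$\frac{z}{K} = - \frac{120246}{461}$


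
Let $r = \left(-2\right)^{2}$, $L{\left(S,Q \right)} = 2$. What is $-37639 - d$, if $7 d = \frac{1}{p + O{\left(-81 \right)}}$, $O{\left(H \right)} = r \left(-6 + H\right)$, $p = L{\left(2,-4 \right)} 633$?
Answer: $- \frac{241868215}{6426} \approx -37639.0$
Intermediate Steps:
$r = 4$
$p = 1266$ ($p = 2 \cdot 633 = 1266$)
$O{\left(H \right)} = -24 + 4 H$ ($O{\left(H \right)} = 4 \left(-6 + H\right) = -24 + 4 H$)
$d = \frac{1}{6426}$ ($d = \frac{1}{7 \left(1266 + \left(-24 + 4 \left(-81\right)\right)\right)} = \frac{1}{7 \left(1266 - 348\right)} = \frac{1}{7 \cdot 918} = \frac{1}{7} \cdot \frac{1}{918} = \frac{1}{6426} \approx 0.00015562$)
$-37639 - d = -37639 - \frac{1}{6426} = - \frac{241868215}{6426}$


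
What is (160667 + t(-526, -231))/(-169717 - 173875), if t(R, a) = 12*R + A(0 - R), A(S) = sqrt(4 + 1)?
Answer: -154355/343592 - sqrt(5)/343592 ≈ -0.44925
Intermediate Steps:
A(S) = sqrt(5)
t(R, a) = sqrt(5) + 12*R (t(R, a) = 12*R + sqrt(5) = sqrt(5) + 12*R)
(160667 + t(-526, -231))/(-169717 - 173875) = (160667 + (sqrt(5) + 12*(-526)))/(-169717 - 173875) = (160667 + (sqrt(5) - 6312))/(-343592) = (160667 + (-6312 + sqrt(5)))*(-1/343592) = (154355 + sqrt(5))*(-1/343592) = -154355/343592 - sqrt(5)/343592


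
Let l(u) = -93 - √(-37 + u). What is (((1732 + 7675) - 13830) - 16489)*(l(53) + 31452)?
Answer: -655695760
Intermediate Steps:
(((1732 + 7675) - 13830) - 16489)*(l(53) + 31452) = (((1732 + 7675) - 13830) - 16489)*((-93 - √(-37 + 53)) + 31452) = ((9407 - 13830) - 16489)*((-93 - √16) + 31452) = (-4423 - 16489)*((-93 - 1*4) + 31452) = -20912*((-93 - 4) + 31452) = -20912*(-97 + 31452) = -20912*31355 = -655695760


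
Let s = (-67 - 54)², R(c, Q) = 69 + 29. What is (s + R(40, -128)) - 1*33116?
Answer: -18377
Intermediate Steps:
R(c, Q) = 98
s = 14641 (s = (-121)² = 14641)
(s + R(40, -128)) - 1*33116 = (14641 + 98) - 1*33116 = 14739 - 33116 = -18377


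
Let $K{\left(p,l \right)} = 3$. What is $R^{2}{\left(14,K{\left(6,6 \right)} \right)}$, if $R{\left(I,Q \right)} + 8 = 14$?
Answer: $36$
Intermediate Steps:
$R{\left(I,Q \right)} = 6$ ($R{\left(I,Q \right)} = -8 + 14 = 6$)
$R^{2}{\left(14,K{\left(6,6 \right)} \right)} = 6^{2} = 36$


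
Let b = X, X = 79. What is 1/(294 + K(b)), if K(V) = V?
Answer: 1/373 ≈ 0.0026810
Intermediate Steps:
b = 79
1/(294 + K(b)) = 1/(294 + 79) = 1/373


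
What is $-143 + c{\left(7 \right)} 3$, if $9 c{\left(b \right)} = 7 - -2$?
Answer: $-140$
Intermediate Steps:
$c{\left(b \right)} = 1$ ($c{\left(b \right)} = \frac{7 - -2}{9} = \frac{7 + 2}{9} = \frac{1}{9} \cdot 9 = 1$)
$-143 + c{\left(7 \right)} 3 = -143 + 1 \cdot 3 = -143 + 3 = -140$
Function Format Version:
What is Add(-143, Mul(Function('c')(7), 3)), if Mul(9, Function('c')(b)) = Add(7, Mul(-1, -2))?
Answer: -140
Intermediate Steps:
Function('c')(b) = 1 (Function('c')(b) = Mul(Rational(1, 9), Add(7, Mul(-1, -2))) = Mul(Rational(1, 9), Add(7, 2)) = Mul(Rational(1, 9), 9) = 1)
Add(-143, Mul(Function('c')(7), 3)) = Add(-143, Mul(1, 3)) = Add(-143, 3) = -140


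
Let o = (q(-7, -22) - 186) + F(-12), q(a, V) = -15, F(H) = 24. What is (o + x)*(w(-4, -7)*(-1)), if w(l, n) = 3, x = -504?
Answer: 2043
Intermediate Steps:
o = -177 (o = (-15 - 186) + 24 = -201 + 24 = -177)
(o + x)*(w(-4, -7)*(-1)) = (-177 - 504)*(3*(-1)) = -681*(-3) = 2043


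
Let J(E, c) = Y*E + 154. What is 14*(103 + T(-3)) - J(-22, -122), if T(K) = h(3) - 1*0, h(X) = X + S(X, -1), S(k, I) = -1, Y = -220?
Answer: -3524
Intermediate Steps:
h(X) = -1 + X (h(X) = X - 1 = -1 + X)
T(K) = 2 (T(K) = (-1 + 3) - 1*0 = 2 + 0 = 2)
J(E, c) = 154 - 220*E (J(E, c) = -220*E + 154 = 154 - 220*E)
14*(103 + T(-3)) - J(-22, -122) = 14*(103 + 2) - (154 - 220*(-22)) = 14*105 - (154 + 4840) = 1470 - 1*4994 = 1470 - 4994 = -3524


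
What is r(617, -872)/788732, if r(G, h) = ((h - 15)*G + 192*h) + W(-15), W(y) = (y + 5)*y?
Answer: -102079/112676 ≈ -0.90595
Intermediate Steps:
W(y) = y*(5 + y) (W(y) = (5 + y)*y = y*(5 + y))
r(G, h) = 150 + 192*h + G*(-15 + h) (r(G, h) = ((h - 15)*G + 192*h) - 15*(5 - 15) = ((-15 + h)*G + 192*h) - 15*(-10) = (G*(-15 + h) + 192*h) + 150 = (192*h + G*(-15 + h)) + 150 = 150 + 192*h + G*(-15 + h))
r(617, -872)/788732 = (150 - 15*617 + 192*(-872) + 617*(-872))/788732 = (150 - 9255 - 167424 - 538024)*(1/788732) = -714553*1/788732 = -102079/112676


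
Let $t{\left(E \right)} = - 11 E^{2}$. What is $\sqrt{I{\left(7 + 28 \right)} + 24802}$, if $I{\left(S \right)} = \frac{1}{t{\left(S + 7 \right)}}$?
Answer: $\frac{\sqrt{5293838077}}{462} \approx 157.49$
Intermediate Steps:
$I{\left(S \right)} = - \frac{1}{11 \left(7 + S\right)^{2}}$ ($I{\left(S \right)} = \frac{1}{\left(-11\right) \left(S + 7\right)^{2}} = \frac{1}{\left(-11\right) \left(7 + S\right)^{2}} = - \frac{1}{11 \left(7 + S\right)^{2}}$)
$\sqrt{I{\left(7 + 28 \right)} + 24802} = \sqrt{- \frac{1}{11 \left(7 + \left(7 + 28\right)\right)^{2}} + 24802} = \sqrt{- \frac{1}{11 \left(7 + 35\right)^{2}} + 24802} = \sqrt{- \frac{1}{11 \cdot 1764} + 24802} = \sqrt{\left(- \frac{1}{11}\right) \frac{1}{1764} + 24802} = \sqrt{- \frac{1}{19404} + 24802} = \sqrt{\frac{481258007}{19404}} = \frac{\sqrt{5293838077}}{462}$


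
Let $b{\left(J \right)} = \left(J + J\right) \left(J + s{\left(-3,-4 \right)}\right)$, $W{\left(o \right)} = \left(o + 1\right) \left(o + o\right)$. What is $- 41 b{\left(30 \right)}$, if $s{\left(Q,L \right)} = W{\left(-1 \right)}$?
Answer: $-73800$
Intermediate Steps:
$W{\left(o \right)} = 2 o \left(1 + o\right)$ ($W{\left(o \right)} = \left(1 + o\right) 2 o = 2 o \left(1 + o\right)$)
$s{\left(Q,L \right)} = 0$ ($s{\left(Q,L \right)} = 2 \left(-1\right) \left(1 - 1\right) = 2 \left(-1\right) 0 = 0$)
$b{\left(J \right)} = 2 J^{2}$ ($b{\left(J \right)} = \left(J + J\right) \left(J + 0\right) = 2 J J = 2 J^{2}$)
$- 41 b{\left(30 \right)} = - 41 \cdot 2 \cdot 30^{2} = - 41 \cdot 2 \cdot 900 = \left(-41\right) 1800 = -73800$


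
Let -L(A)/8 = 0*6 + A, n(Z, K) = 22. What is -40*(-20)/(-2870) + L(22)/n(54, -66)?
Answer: -2376/287 ≈ -8.2787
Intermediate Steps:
L(A) = -8*A (L(A) = -8*(0*6 + A) = -8*(0 + A) = -8*A)
-40*(-20)/(-2870) + L(22)/n(54, -66) = -40*(-20)/(-2870) - 8*22/22 = 800*(-1/2870) - 176*1/22 = -80/287 - 8 = -2376/287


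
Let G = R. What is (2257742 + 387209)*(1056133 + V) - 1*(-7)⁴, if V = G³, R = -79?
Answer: 1489356035993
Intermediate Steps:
G = -79
V = -493039 (V = (-79)³ = -493039)
(2257742 + 387209)*(1056133 + V) - 1*(-7)⁴ = (2257742 + 387209)*(1056133 - 493039) - 1*(-7)⁴ = 2644951*563094 - 1*2401 = 1489356038394 - 2401 = 1489356035993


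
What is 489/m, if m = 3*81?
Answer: 163/81 ≈ 2.0123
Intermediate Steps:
m = 243
489/m = 489/243 = 489*(1/243) = 163/81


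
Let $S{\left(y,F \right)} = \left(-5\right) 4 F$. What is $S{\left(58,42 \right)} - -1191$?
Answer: $351$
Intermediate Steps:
$S{\left(y,F \right)} = - 20 F$
$S{\left(58,42 \right)} - -1191 = \left(-20\right) 42 - -1191 = -840 + 1191 = 351$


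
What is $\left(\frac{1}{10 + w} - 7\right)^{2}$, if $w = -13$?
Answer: $\frac{484}{9} \approx 53.778$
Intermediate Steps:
$\left(\frac{1}{10 + w} - 7\right)^{2} = \left(\frac{1}{10 - 13} - 7\right)^{2} = \left(\frac{1}{-3} - 7\right)^{2} = \left(- \frac{1}{3} - 7\right)^{2} = \left(- \frac{22}{3}\right)^{2} = \frac{484}{9}$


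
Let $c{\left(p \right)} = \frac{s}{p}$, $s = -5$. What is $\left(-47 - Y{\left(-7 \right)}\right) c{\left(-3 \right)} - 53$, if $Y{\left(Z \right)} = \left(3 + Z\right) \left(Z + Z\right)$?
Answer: $- \frac{674}{3} \approx -224.67$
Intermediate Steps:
$Y{\left(Z \right)} = 2 Z \left(3 + Z\right)$ ($Y{\left(Z \right)} = \left(3 + Z\right) 2 Z = 2 Z \left(3 + Z\right)$)
$c{\left(p \right)} = - \frac{5}{p}$
$\left(-47 - Y{\left(-7 \right)}\right) c{\left(-3 \right)} - 53 = \left(-47 - 2 \left(-7\right) \left(3 - 7\right)\right) \left(- \frac{5}{-3}\right) - 53 = \left(-47 - 2 \left(-7\right) \left(-4\right)\right) \left(\left(-5\right) \left(- \frac{1}{3}\right)\right) - 53 = \left(-47 - 56\right) \frac{5}{3} - 53 = \left(-103\right) \frac{5}{3} - 53 = - \frac{515}{3} - 53 = - \frac{674}{3}$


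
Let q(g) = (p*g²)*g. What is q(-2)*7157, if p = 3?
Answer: -171768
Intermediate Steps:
q(g) = 3*g³ (q(g) = (3*g²)*g = 3*g³)
q(-2)*7157 = (3*(-2)³)*7157 = (3*(-8))*7157 = -24*7157 = -171768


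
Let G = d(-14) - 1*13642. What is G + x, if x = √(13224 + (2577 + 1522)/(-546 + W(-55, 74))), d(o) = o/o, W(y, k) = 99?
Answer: -13641 + √2640441963/447 ≈ -13526.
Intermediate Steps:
d(o) = 1
G = -13641 (G = 1 - 1*13642 = 1 - 13642 = -13641)
x = √2640441963/447 (x = √(13224 + (2577 + 1522)/(-546 + 99)) = √(13224 + 4099/(-447)) = √(13224 + 4099*(-1/447)) = √(13224 - 4099/447) = √(5907029/447) = √2640441963/447 ≈ 114.96)
G + x = -13641 + √2640441963/447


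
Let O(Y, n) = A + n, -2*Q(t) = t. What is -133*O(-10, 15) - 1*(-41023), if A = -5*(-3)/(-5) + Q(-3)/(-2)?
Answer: 158107/4 ≈ 39527.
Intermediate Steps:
Q(t) = -t/2
A = -15/4 (A = -5*(-3)/(-5) - ½*(-3)/(-2) = 15*(-⅕) + (3/2)*(-½) = -3 - ¾ = -15/4 ≈ -3.7500)
O(Y, n) = -15/4 + n
-133*O(-10, 15) - 1*(-41023) = -133*(-15/4 + 15) - 1*(-41023) = -133*45/4 + 41023 = -5985/4 + 41023 = 158107/4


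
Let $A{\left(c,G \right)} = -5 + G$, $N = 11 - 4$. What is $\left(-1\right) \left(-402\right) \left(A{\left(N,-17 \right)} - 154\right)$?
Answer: $-70752$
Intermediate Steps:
$N = 7$ ($N = 11 - 4 = 7$)
$\left(-1\right) \left(-402\right) \left(A{\left(N,-17 \right)} - 154\right) = \left(-1\right) \left(-402\right) \left(\left(-5 - 17\right) - 154\right) = 402 \left(-22 - 154\right) = 402 \left(-176\right) = -70752$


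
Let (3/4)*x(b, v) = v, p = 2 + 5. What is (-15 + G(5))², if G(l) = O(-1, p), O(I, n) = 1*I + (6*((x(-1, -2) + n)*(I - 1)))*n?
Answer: 144400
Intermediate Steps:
p = 7
x(b, v) = 4*v/3
O(I, n) = I + 6*n*(-1 + I)*(-8/3 + n) (O(I, n) = 1*I + (6*(((4/3)*(-2) + n)*(I - 1)))*n = I + (6*((-8/3 + n)*(-1 + I)))*n = I + (6*((-1 + I)*(-8/3 + n)))*n = I + (6*(-1 + I)*(-8/3 + n))*n = I + 6*n*(-1 + I)*(-8/3 + n))
G(l) = -365 (G(l) = -1 - 6*7² + 16*7 - 16*(-1)*7 + 6*(-1)*7² = -1 - 6*49 + 112 + 112 + 6*(-1)*49 = -1 - 294 + 112 + 112 - 294 = -365)
(-15 + G(5))² = (-15 - 365)² = (-380)² = 144400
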